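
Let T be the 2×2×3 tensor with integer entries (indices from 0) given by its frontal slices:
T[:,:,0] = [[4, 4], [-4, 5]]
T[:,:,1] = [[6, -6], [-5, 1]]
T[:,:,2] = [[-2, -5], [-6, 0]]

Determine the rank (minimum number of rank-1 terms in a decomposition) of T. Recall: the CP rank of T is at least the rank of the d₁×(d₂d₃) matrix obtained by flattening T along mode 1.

Lower bound: in the mode-3 unfolding of T (rows indexed by k, columns by (i,j)) the 3×3 minor on rows k ∈ {0, 1, 2}, columns (i,j) ∈ {(0,0), (0,1), (1,0)} is det [[4, 4, -4], [6, -6, -5], [-2, -5, -6]] = 396 ≠ 0, so that unfolding has rank ≥ 3 and hence rank(T) ≥ 3 (CP rank is at least every unfolding rank, though it can be larger).
Upper bound: T is a sum of 3 rank-1 terms, T = (1, -2) (x) (2, -1) (x) (2, 0, 1) + (2, -1) (x) (2, -1) (x) (-1, 2, 0) + (2, 1) (x) (1, 1) (x) (2, -1, -2) (one valid choice — decompositions are not unique — normalised so each a, b is primitive with positive first nonzero entry; check it by expanding all entries), so rank(T) ≤ 3.
These bounds meet, so rank(T) = 3.

3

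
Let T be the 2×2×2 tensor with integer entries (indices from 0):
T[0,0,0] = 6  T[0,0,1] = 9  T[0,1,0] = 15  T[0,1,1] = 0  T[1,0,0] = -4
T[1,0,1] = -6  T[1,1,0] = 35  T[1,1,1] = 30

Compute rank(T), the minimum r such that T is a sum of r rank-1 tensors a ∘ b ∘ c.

2

Lower bound: the mode-1 unfolding of T (rows indexed by i, columns by (j,k) = (0,0), (0,1), (1,0), (1,1)) is [[6, 9, 15, 0], [-4, -6, 35, 30]].
There the 2×2 minor on rows i ∈ {0, 1}, columns (j,k) ∈ {(0,0), (1,0)} is det [[6, 15], [-4, 35]] = 270 ≠ 0, so this unfolding has rank ≥ 2; CP rank is at least every unfolding rank, so rank(T) ≥ 2. (Unfolding ranks only ever bound the CP rank from below — rank(T) can be strictly larger than all of them — so the matching upper bound has to come from an explicit 2-term decomposition.)
Upper bound — finding two terms. Write S_k = T[:,:,k] for the frontal slices: S₀ = [[6, 15], [-4, 35]], S₁ = [[9, 0], [-6, 30]].
If T = a₁ ∘ b₁ ∘ c₁ + a₂ ∘ b₂ ∘ c₂ then each S_k = c₁[k]·a₁b₁ᵀ + c₂[k]·a₂b₂ᵀ. S₀ and S₁ are linearly independent, so a₁b₁ᵀ and a₂b₂ᵀ must span the same plane of matrices: they are the rank-1 matrices of the form x·S₀ + y·S₁.
det(x·S₀ + y·S₁) is 270·x² + 585·xy + 270·y² = 45·(2·x + 3·y)(3·x + 2·y), vanishing at (x:y) = (3:-2) and (2:-3).
M₁ = 3·S₀ − 2·S₁ = [[0, 45], [0, 45]] = 45·[1, 1][0, 1]ᵀ and M₂ = 2·S₀ − 3·S₁ = [[-15, 30], [10, -20]] = (-5)·[3, -2][1, -2]ᵀ, so take a₁ = [1, 1], b₁ = [0, 1], a₂ = [3, -2], b₂ = [1, -2].
Each slice is an integer combination of E₁ = a₁b₁ᵀ and E₂ = a₂b₂ᵀ: S₀ = 27·E₁ + 2·E₂, S₁ = 18·E₁ + 3·E₂; reading off coefficients, c₁ = [27, 18] and c₂ = [2, 3].
Hence T = [1, 1] ∘ [0, 1] ∘ [27, 18] + [3, -2] ∘ [1, -2] ∘ [2, 3], so rank(T) ≤ 2.
These bounds meet, so rank(T) = 2.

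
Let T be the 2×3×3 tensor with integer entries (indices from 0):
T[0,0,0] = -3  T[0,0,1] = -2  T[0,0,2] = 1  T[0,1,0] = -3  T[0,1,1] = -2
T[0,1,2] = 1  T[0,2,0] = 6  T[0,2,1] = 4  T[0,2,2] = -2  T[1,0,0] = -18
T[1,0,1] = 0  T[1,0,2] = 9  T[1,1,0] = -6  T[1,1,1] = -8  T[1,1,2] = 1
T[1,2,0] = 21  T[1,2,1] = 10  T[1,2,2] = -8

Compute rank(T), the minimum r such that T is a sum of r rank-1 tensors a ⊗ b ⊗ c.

Lower bound: the mode-3 unfolding of T (rows indexed by k, columns by (i,j) = (0,0), (0,1), (0,2), (1,0), (1,1), (1,2)) is [[-3, -3, 6, -18, -6, 21], [-2, -2, 4, 0, -8, 10], [1, 1, -2, 9, 1, -8]].
There the 2×2 minor on rows k ∈ {0, 1}, columns (i,j) ∈ {(0,0), (1,0)} is det [[-3, -18], [-2, 0]] = -36 ≠ 0, so this unfolding has rank ≥ 2; CP rank is at least every unfolding rank, so rank(T) ≥ 2. (This is only a lower bound: in general the CP rank may exceed every unfolding rank, so we still need to exhibit 2 rank-1 terms summing to T.)
Upper bound — finding two terms. Write S_k = T[:,:,k] for the frontal slices: S₀ = [[-3, -3, 6], [-18, -6, 21]], S₁ = [[-2, -2, 4], [0, -8, 10]], S₂ = [[1, 1, -2], [9, 1, -8]].
If T = a₁ ⊗ b₁ ⊗ c₁ + a₂ ⊗ b₂ ⊗ c₂ then each S_k = c₁[k]·a₁b₁ᵀ + c₂[k]·a₂b₂ᵀ. S₀ and S₁ are linearly independent, so a₁b₁ᵀ and a₂b₂ᵀ must span the same plane of matrices: they are the rank-1 matrices of the form x·S₀ + y·S₁.
The 2×2 minor of x·S₀ + y·S₁ on rows {0,1}, columns {0,1} is −36·x² + 16·y² = (-4)·(3·x − 2·y)(3·x + 2·y), vanishing at (x:y) = (2:3) and (2:-3).
M₁ = 2·S₀ + 3·S₁ = [[-12, -12, 24], [-36, -36, 72]] = (-12)·(1, 3)(1, 1, -2)ᵀ and M₂ = 2·S₀ − 3·S₁ = [[0, 0, 0], [-36, 12, 12]] = (-12)·(0, 1)(3, -1, -1)ᵀ, so take a₁ = (1, 3), b₁ = (1, 1, -2), a₂ = (0, 1), b₂ = (3, -1, -1).
Each slice is an integer combination of E₁ = a₁b₁ᵀ and E₂ = a₂b₂ᵀ: S₀ = −3·E₁ − 3·E₂, S₁ = −2·E₁ + 2·E₂, S₂ = E₁ + 2·E₂; reading off coefficients, c₁ = (-3, -2, 1) and c₂ = (-3, 2, 2).
Hence T = (1, 3) ⊗ (1, 1, -2) ⊗ (-3, -2, 1) + (0, 1) ⊗ (3, -1, -1) ⊗ (-3, 2, 2), so rank(T) ≤ 2.
These bounds meet, so rank(T) = 2.

2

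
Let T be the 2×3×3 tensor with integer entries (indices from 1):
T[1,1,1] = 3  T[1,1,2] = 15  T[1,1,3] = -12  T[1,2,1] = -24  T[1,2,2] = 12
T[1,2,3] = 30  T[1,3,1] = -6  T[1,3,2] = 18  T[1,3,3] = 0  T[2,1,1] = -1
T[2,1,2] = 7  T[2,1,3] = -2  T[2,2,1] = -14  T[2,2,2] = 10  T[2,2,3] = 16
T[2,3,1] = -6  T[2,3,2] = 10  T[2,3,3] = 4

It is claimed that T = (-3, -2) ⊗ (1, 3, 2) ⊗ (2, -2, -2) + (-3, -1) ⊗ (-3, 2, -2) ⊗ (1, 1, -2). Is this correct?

Reconstruct entrywise from the claimed factors. For example, T[1,3,3] = 0 and Σₗ aₗ[1]bₗ[3]cₗ[3] = (-3)·(2)·(-2) + (-3)·(-2)·(-2) = 0; checking all 18 entries, every one matches. The claim holds.

Yes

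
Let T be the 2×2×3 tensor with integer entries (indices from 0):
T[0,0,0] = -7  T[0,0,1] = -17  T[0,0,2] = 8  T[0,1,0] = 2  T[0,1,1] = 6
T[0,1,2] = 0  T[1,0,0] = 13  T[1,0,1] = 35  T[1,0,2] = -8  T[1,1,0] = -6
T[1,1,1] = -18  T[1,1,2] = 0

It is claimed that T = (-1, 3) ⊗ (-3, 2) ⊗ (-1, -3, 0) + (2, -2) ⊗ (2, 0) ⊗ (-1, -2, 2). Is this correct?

Yes

Reconstruct entrywise from the claimed factors. For example, T[1,0,2] = -8 and Σₗ aₗ[1]bₗ[0]cₗ[2] = (3)·(-3)·(0) + (-2)·(2)·(2) = -8; checking all 12 entries, every one matches. The claim holds.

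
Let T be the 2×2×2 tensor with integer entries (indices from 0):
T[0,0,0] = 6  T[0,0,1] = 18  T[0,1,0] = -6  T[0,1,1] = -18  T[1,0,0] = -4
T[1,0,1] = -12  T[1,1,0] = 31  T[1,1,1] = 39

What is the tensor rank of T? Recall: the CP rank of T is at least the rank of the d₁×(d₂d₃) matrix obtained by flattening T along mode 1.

Lower bound: in the mode-2 unfolding of T (rows indexed by j, columns by (i,k)) the 2×2 minor on rows j ∈ {0, 1}, columns (i,k) ∈ {(0,0), (1,0)} is det [[6, -4], [-6, 31]] = 162 ≠ 0, so that unfolding has rank ≥ 2 and hence rank(T) ≥ 2 (CP rank is at least every unfolding rank, though it can be larger).
Upper bound: with S_k = T[:,:,k], the two rank-1 terms a₁b₁ᵀ, a₂b₂ᵀ are the rank-1 members of the pencil x·S₀ + y·S₁.
det(x·S₀ + y·S₁) is 162·x² + 648·xy + 486·y² = 162·(x + 3·y)(x + y), vanishing at (x:y) = (3:-1) and (1:-1).
M₁ = 3·S₀ − S₁ = [[0, 0], [0, 54]] = 54·[0, 1][0, 1]ᵀ and M₂ = S₀ − S₁ = [[-12, 12], [8, -8]] = (-4)·[3, -2][1, -1]ᵀ, so take a₁ = [0, 1], b₁ = [0, 1], a₂ = [3, -2], b₂ = [1, -1].
Each slice is an integer combination of E₁ = a₁b₁ᵀ and E₂ = a₂b₂ᵀ: S₀ = 27·E₁ + 2·E₂, S₁ = 27·E₁ + 6·E₂; reading off coefficients, c₁ = [27, 27] and c₂ = [2, 6].
Hence T = [0, 1] ⊗ [0, 1] ⊗ [27, 27] + [3, -2] ⊗ [1, -1] ⊗ [2, 6], so rank(T) ≤ 2.
These bounds meet, so rank(T) = 2.

2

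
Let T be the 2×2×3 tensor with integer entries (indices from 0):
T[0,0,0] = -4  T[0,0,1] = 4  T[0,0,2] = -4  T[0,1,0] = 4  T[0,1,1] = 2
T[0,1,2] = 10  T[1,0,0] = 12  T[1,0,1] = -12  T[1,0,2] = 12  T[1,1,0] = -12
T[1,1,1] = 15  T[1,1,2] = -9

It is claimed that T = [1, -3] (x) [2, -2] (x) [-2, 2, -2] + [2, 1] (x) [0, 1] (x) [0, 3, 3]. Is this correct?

Reconstruct entrywise from the claimed factors. For example, T[0,0,1] = 4 and Σₗ aₗ[0]bₗ[0]cₗ[1] = (1)·(2)·(2) + (2)·(0)·(3) = 4; checking all 12 entries, every one matches. The claim holds.

Yes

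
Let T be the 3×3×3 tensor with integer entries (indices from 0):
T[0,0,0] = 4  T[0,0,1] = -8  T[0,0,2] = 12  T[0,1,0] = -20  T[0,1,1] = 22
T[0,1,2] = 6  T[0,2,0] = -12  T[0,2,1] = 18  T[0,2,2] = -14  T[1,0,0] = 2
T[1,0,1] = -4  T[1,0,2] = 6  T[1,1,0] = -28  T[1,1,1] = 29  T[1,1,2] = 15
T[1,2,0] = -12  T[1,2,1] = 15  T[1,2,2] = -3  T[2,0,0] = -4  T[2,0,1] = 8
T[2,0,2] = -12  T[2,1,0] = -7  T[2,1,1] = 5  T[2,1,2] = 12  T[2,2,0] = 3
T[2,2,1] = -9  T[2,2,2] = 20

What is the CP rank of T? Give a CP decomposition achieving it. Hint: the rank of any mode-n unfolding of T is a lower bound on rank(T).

Lower bound: the mode-3 unfolding of T (rows indexed by k, columns by (i,j) = (0,0), (0,1), (0,2), (1,0), (1,1), (1,2), (2,0), (2,1), (2,2)) is [[4, -20, -12, 2, -28, -12, -4, -7, 3], [-8, 22, 18, -4, 29, 15, 8, 5, -9], [12, 6, -14, 6, 15, -3, -12, 12, 20]].
There the 2×2 minor on rows k ∈ {0, 1}, columns (i,j) ∈ {(0,0), (0,1)} is det [[4, -20], [-8, 22]] = -72 ≠ 0, so this unfolding has rank ≥ 2; CP rank is at least every unfolding rank, so rank(T) ≥ 2. (This is only a lower bound: in general the CP rank may exceed every unfolding rank, so we still need to exhibit 2 rank-1 terms summing to T.)
Upper bound — finding two terms. Write S_k = T[:,:,k] for the frontal slices: S₀ = [[4, -20, -12], [2, -28, -12], [-4, -7, 3]], S₁ = [[-8, 22, 18], [-4, 29, 15], [8, 5, -9]], S₂ = [[12, 6, -14], [6, 15, -3], [-12, 12, 20]].
If T = a₁ ⊗ b₁ ⊗ c₁ + a₂ ⊗ b₂ ⊗ c₂ then each S_k = c₁[k]·a₁b₁ᵀ + c₂[k]·a₂b₂ᵀ. S₀ and S₁ are linearly independent, so a₁b₁ᵀ and a₂b₂ᵀ must span the same plane of matrices: they are the rank-1 matrices of the form x·S₀ + y·S₁.
The 2×2 minor of x·S₀ + y·S₁ on rows {0,1}, columns {0,1} is −72·x² + 216·xy − 144·y² = (-72)·(x − 2·y)(x − y), vanishing at (x:y) = (2:1) and (1:1).
M₁ = 2·S₀ + S₁ = [[0, -18, -6], [0, -27, -9], [0, -9, -3]] = (-3)·[2, 3, 1][0, 3, 1]ᵀ and M₂ = S₀ + S₁ = [[-4, 2, 6], [-2, 1, 3], [4, -2, -6]] = −[2, 1, -2][2, -1, -3]ᵀ, so take a₁ = [2, 3, 1], b₁ = [0, 3, 1], a₂ = [2, 1, -2], b₂ = [2, -1, -3].
Each slice is an integer combination of E₁ = a₁b₁ᵀ and E₂ = a₂b₂ᵀ: S₀ = −3·E₁ + E₂, S₁ = 3·E₁ − 2·E₂, S₂ = 2·E₁ + 3·E₂; reading off coefficients, c₁ = [-3, 3, 2] and c₂ = [1, -2, 3].
Hence T = [2, 3, 1] ⊗ [0, 3, 1] ⊗ [-3, 3, 2] + [2, 1, -2] ⊗ [2, -1, -3] ⊗ [1, -2, 3], so rank(T) ≤ 2.
These bounds meet, so rank(T) = 2.
Check entry T[0,2,2] = -14: (2)·(1)·(2) + (2)·(-3)·(3) = -14.

rank(T) = 2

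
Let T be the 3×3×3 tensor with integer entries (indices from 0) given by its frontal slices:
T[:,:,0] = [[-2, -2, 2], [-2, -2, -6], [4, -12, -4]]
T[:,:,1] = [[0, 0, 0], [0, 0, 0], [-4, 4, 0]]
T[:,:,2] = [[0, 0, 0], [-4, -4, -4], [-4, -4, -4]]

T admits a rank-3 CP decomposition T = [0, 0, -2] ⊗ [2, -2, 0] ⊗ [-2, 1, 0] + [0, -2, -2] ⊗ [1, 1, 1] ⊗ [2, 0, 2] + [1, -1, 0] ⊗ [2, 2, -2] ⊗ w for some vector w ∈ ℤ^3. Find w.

w = [-1, 0, 0]

Subtract the known terms from T to get the rank-1 residual R = [1, -1, 0] ⊗ [2, 2, -2] ⊗ w, so R[i,j,k] = a[i]·b[j]·w[k]. Pick indices with nonzero a[0]·b[0] = (1)·(2) = 2. Only the fibre through (0,0,·) is needed: R[0,0,:] = T[0,0,:] − Σₗ aₗ[0]bₗ[0]cₗ = [-2, 0, 0] − (0)·(2)·[-2, 1, 0] − (0)·(1)·[2, 0, 2] = [-2, 0, 0]. Then w[k] = R[0,0,k] / 2 for each k, giving w = [-2, 0, 0] / 2 = [-1, 0, 0].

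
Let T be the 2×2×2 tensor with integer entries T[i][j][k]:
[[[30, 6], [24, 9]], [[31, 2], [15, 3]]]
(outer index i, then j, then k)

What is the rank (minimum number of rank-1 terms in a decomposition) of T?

2

Lower bound: the mode-2 unfolding of T (rows indexed by j, columns by (i,k) = (0,0), (0,1), (1,0), (1,1)) is [[30, 6, 31, 2], [24, 9, 15, 3]].
There the 2×2 minor on rows j ∈ {0, 1}, columns (i,k) ∈ {(0,0), (0,1)} is det [[30, 6], [24, 9]] = 126 ≠ 0, so this unfolding has rank ≥ 2; CP rank is at least every unfolding rank, so rank(T) ≥ 2. (Flattening ranks never certify an upper bound on CP rank; for that we must actually write T with 2 rank-1 terms.)
Upper bound — finding two terms. Write S_k = T[:,:,k] for the frontal slices: S₀ = [[30, 24], [31, 15]], S₁ = [[6, 9], [2, 3]].
If T = a₁ ⊗ b₁ ⊗ c₁ + a₂ ⊗ b₂ ⊗ c₂ then each S_k = c₁[k]·a₁b₁ᵀ + c₂[k]·a₂b₂ᵀ. S₀ and S₁ are linearly independent, so a₁b₁ᵀ and a₂b₂ᵀ must span the same plane of matrices: they are the rank-1 matrices of the form x·S₀ + y·S₁.
det(x·S₀ + y·S₁) is −294·x² − 147·xy = (-147)·(2·x + y)(x), vanishing at (x:y) = (1:-2) and (0:1).
M₁ = S₀ − 2·S₁ = [[18, 6], [27, 9]] = 3·(2, 3)(3, 1)ᵀ and M₂ = S₁ = [[6, 9], [2, 3]] = (3, 1)(2, 3)ᵀ, so take a₁ = (2, 3), b₁ = (3, 1), a₂ = (3, 1), b₂ = (2, 3).
Each slice is an integer combination of E₁ = a₁b₁ᵀ and E₂ = a₂b₂ᵀ: S₀ = 3·E₁ + 2·E₂, S₁ = E₂; reading off coefficients, c₁ = (3, 0) and c₂ = (2, 1).
Hence T = (2, 3) ⊗ (3, 1) ⊗ (3, 0) + (3, 1) ⊗ (2, 3) ⊗ (2, 1), so rank(T) ≤ 2.
These bounds meet, so rank(T) = 2.
Check entry T[1,1,0] = 15: (3)·(1)·(3) + (1)·(3)·(2) = 15.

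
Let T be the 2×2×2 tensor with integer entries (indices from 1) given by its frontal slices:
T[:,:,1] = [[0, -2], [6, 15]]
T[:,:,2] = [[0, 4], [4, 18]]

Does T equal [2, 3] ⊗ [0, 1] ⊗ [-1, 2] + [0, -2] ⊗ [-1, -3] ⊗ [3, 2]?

Reconstruct entrywise from the claimed factors. For example, T[2,2,1] = 15 and Σₗ aₗ[2]bₗ[2]cₗ[1] = (3)·(1)·(-1) + (-2)·(-3)·(3) = 15; checking all 8 entries, every one matches. The claim holds.

Yes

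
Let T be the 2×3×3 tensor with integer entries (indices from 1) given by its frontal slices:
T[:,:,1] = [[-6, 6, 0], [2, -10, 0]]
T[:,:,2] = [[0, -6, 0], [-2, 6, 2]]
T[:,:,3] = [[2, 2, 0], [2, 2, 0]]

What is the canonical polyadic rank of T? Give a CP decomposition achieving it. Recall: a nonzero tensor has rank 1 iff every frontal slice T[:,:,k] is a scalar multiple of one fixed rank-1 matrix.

rank(T) = 3

Lower bound: the mode-3 unfolding of T (rows indexed by k, columns by (i,j) = (1,1), (1,2), (1,3), (2,1), (2,2), (2,3)) is [[-6, 6, 0, 2, -10, 0], [0, -6, 0, -2, 6, 2], [2, 2, 0, 2, 2, 0]].
There the 3×3 minor on rows k ∈ {1, 2, 3}, columns (i,j) ∈ {(1,1), (1,2), (2,1)} is det [[-6, 6, 2], [0, -6, -2], [2, 2, 2]] = 48 ≠ 0, so this unfolding has rank ≥ 3; CP rank is at least every unfolding rank, so rank(T) ≥ 3. (This is only a lower bound: in general the CP rank may exceed every unfolding rank, so we still need to exhibit 3 rank-1 terms summing to T.)
Upper bound: T is a sum of 3 rank-1 terms, T = [0, 1] ⊗ [1, 2, 1] ⊗ [0, 2, 0] + [1, -1] ⊗ [1, -2, 0] ⊗ [-4, 2, 0] + [1, 1] ⊗ [1, 1, 0] ⊗ [-2, -2, 2] (written with every a and b primitive with positive leading entry and the scale carried by c; CP decompositions are not unique, and this one is verified by expanding entrywise), so rank(T) ≤ 3.
These bounds meet, so rank(T) = 3.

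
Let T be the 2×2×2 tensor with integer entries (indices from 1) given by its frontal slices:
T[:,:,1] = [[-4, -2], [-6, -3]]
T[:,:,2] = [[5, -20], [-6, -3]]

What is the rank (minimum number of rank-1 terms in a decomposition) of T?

2

Lower bound: the mode-2 unfolding of T (rows indexed by j, columns by (i,k) = (1,1), (1,2), (2,1), (2,2)) is [[-4, 5, -6, -6], [-2, -20, -3, -3]].
There the 2×2 minor on rows j ∈ {1, 2}, columns (i,k) ∈ {(1,1), (1,2)} is det [[-4, 5], [-2, -20]] = 90 ≠ 0, so this unfolding has rank ≥ 2; CP rank is at least every unfolding rank, so rank(T) ≥ 2. (Flattening ranks never certify an upper bound on CP rank; for that we must actually write T with 2 rank-1 terms.)
Upper bound — finding two terms. Write S_k = T[:,:,k] for the frontal slices: S₁ = [[-4, -2], [-6, -3]], S₂ = [[5, -20], [-6, -3]].
If T = a₁ ∘ b₁ ∘ c₁ + a₂ ∘ b₂ ∘ c₂ then each S_k = c₁[k]·a₁b₁ᵀ + c₂[k]·a₂b₂ᵀ. S₁ and S₂ are linearly independent, so a₁b₁ᵀ and a₂b₂ᵀ must span the same plane of matrices: they are the rank-1 matrices of the form x·S₁ + y·S₂.
det(x·S₁ + y·S₂) is −135·xy − 135·y² = (-135)·(y)(x + y), vanishing at (x:y) = (1:0) and (1:-1).
M₁ = S₁ = [[-4, -2], [-6, -3]] = −(2, 3)(2, 1)ᵀ and M₂ = S₁ − S₂ = [[-9, 18], [0, 0]] = (-9)·(1, 0)(1, -2)ᵀ, so take a₁ = (2, 3), b₁ = (2, 1), a₂ = (1, 0), b₂ = (1, -2).
Each slice is an integer combination of E₁ = a₁b₁ᵀ and E₂ = a₂b₂ᵀ: S₁ = −E₁, S₂ = −E₁ + 9·E₂; reading off coefficients, c₁ = (-1, -1) and c₂ = (0, 9).
Hence T = (2, 3) ∘ (2, 1) ∘ (-1, -1) + (1, 0) ∘ (1, -2) ∘ (0, 9), so rank(T) ≤ 2.
These bounds meet, so rank(T) = 2.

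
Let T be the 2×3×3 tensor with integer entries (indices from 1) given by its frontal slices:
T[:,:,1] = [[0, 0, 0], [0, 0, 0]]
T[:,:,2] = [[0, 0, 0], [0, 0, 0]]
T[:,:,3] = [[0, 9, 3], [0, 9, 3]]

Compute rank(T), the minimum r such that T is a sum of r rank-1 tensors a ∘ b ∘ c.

1

Lower bound: T ≠ 0 (e.g. T[1,2,3] = 9), so rank(T) ≥ 1.
Upper bound: if T = a ∘ b ∘ c then every fibre of T is a multiple of the corresponding factor, so read the factors off the fibres through the nonzero entry T[1,2,3] = 9.
The mode-1 fibre T[:,2,3] = [9, 9] gives a = [1, 1] (primitive direction); the mode-2 fibre T[1,:,3] = [0, 9, 3] gives b = [0, 3, 1]; then c[k] = T[1,2,k] / (a[1]·b[2]) = [0, 0, 9] / 3 = [0, 0, 3].
Expanding [1, 1] ∘ [0, 3, 1] ∘ [0, 0, 3] reproduces all 18 entries of T, so T = [1, 1] ∘ [0, 3, 1] ∘ [0, 0, 3] and rank(T) ≤ 1.
These bounds meet, so rank(T) = 1.
Check entry T[2,2,2] = 0: (1)·(3)·(0) = 0.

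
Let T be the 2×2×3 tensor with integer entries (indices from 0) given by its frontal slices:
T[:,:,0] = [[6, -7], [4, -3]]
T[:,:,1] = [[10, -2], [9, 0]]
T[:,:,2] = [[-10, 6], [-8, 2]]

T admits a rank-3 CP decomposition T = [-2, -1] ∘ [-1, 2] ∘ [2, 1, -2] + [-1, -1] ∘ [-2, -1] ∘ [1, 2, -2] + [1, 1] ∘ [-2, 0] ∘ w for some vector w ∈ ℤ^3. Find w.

Subtract the known terms from T to get the rank-1 residual R = [1, 1] ∘ [-2, 0] ∘ w, so R[i,j,k] = a[i]·b[j]·w[k]. Pick indices with nonzero a[0]·b[0] = (1)·(-2) = -2. Only the fibre through (0,0,·) is needed: R[0,0,:] = T[0,0,:] − Σₗ aₗ[0]bₗ[0]cₗ = [6, 10, -10] − (-2)·(-1)·[2, 1, -2] − (-1)·(-2)·[1, 2, -2] = [0, 4, -2]. Then w[k] = R[0,0,k] / -2 for each k, giving w = [0, 4, -2] / -2 = [0, -2, 1].

w = [0, -2, 1]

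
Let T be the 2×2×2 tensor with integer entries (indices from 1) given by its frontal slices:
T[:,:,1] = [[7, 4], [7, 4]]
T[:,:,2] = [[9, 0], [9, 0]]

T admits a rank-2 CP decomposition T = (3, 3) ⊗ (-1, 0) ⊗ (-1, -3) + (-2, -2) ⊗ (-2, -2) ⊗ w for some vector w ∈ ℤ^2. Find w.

Subtract the known terms from T to get the rank-1 residual R = (-2, -2) ⊗ (-2, -2) ⊗ w, so R[i,j,k] = a[i]·b[j]·w[k]. Pick indices with nonzero a[1]·b[1] = (-2)·(-2) = 4. Only the fibre through (1,1,·) is needed: R[1,1,:] = T[1,1,:] − Σₗ aₗ[1]bₗ[1]cₗ = [7, 9] − (3)·(-1)·(-1, -3) = [4, 0]. Then w[k] = R[1,1,k] / 4 for each k, giving w = [4, 0] / 4 = (1, 0).

w = (1, 0)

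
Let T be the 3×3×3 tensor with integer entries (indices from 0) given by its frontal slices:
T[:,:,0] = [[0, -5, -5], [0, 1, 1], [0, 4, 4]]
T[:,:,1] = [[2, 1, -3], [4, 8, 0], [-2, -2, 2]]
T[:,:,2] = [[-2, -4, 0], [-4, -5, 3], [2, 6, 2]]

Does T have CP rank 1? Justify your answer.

No

The mode-3 unfolding of T (rows indexed by k, columns by (i,j) = (0,0), (0,1), (0,2), (1,0), (1,1), (1,2), (2,0), (2,1), (2,2)) is [[0, -5, -5, 0, 1, 1, 0, 4, 4], [2, 1, -3, 4, 8, 0, -2, -2, 2], [-2, -4, 0, -4, -5, 3, 2, 6, 2]].
There the 3×3 minor on rows k ∈ {0, 1, 2}, columns (i,j) ∈ {(0,0), (0,1), (1,1)} is det [[0, -5, 1], [2, 1, 8], [-2, -4, -5]] = 24 ≠ 0, so this unfolding has rank ≥ 3; CP rank is at least every unfolding rank, so rank(T) ≥ 3.
In particular rank(T) ≥ 3 > 1, so T is not rank-1.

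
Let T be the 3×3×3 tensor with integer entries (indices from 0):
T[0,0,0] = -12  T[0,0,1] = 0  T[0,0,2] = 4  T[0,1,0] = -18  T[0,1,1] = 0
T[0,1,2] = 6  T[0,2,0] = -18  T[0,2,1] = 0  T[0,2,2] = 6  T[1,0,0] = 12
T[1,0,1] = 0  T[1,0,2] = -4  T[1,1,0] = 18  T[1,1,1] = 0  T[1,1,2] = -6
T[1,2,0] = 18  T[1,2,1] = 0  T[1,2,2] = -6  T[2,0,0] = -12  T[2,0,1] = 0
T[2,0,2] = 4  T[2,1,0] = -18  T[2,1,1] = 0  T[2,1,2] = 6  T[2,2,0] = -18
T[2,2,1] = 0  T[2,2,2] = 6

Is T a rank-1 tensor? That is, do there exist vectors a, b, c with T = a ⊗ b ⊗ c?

The mode-1 fibre T[:,0,0] = [-12, 12, -12] gives a = [1, -1, 1] (primitive direction); the mode-2 fibre T[0,:,0] = [-12, -18, -18] gives b = [2, 3, 3]; then c[k] = T[0,0,k] / (a[0]·b[0]) = [-12, 0, 4] / 2 = [-6, 0, 2].
Expanding [1, -1, 1] ⊗ [2, 3, 3] ⊗ [-6, 0, 2] reproduces all 27 entries of T, so T = [1, -1, 1] ⊗ [2, 3, 3] ⊗ [-6, 0, 2] and rank(T) ≤ 1.
Equivalently every frontal slice T[:,:,k] is c[k] times the rank-1 matrix [1, -1, 1] ⊗ [2, 3, 3]. So T has rank 1 (it is nonzero).

Yes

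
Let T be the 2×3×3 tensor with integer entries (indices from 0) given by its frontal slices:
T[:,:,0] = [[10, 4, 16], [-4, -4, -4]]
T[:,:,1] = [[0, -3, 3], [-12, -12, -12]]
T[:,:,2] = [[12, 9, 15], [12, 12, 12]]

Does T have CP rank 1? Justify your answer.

No

The mode-1 unfolding of T (rows indexed by i, columns by (j,k) = (0,0), (0,1), (0,2), (1,0), (1,1), (1,2), (2,0), (2,1), (2,2)) is [[10, 0, 12, 4, -3, 9, 16, 3, 15], [-4, -12, 12, -4, -12, 12, -4, -12, 12]].
There the 2×2 minor on rows i ∈ {0, 1}, columns (j,k) ∈ {(0,0), (0,1)} is det [[10, 0], [-4, -12]] = -120 ≠ 0, so this unfolding has rank ≥ 2; CP rank is at least every unfolding rank, so rank(T) ≥ 2.
In particular rank(T) ≥ 2 > 1, so T is not rank-1.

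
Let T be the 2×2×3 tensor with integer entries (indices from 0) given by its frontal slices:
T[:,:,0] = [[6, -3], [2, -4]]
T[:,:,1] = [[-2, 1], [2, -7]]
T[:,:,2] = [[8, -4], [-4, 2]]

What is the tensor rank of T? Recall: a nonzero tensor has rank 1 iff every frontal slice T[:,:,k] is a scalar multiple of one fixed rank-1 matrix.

3

Lower bound: in the mode-3 unfolding of T (rows indexed by k, columns by (i,j)) the 3×3 minor on rows k ∈ {0, 1, 2}, columns (i,j) ∈ {(0,0), (1,0), (1,1)} is det [[6, 2, -4], [-2, 2, -7], [8, -4, 2]] = -216 ≠ 0, so that unfolding has rank ≥ 3 and hence rank(T) ≥ 3 (CP rank is at least every unfolding rank, though it can be larger).
Upper bound: T is a sum of 3 rank-1 terms, T = (0, 1) ⊗ (1, -2) ⊗ (2, 4, 0) + (1, 1) ⊗ (2, -1) ⊗ (1, -1, 0) + (2, -1) ⊗ (2, -1) ⊗ (1, 0, 2) (written with every a and b primitive with positive leading entry and the scale carried by c; CP decompositions are not unique, and this one is verified by expanding entrywise), so rank(T) ≤ 3.
These bounds meet, so rank(T) = 3.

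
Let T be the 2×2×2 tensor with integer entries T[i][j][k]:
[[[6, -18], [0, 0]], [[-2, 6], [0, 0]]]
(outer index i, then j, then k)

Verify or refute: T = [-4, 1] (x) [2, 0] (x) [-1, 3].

No

Reconstruct entry (0,0,0) from the claimed factors: Σₗ aₗ[0]bₗ[0]cₗ[0] = (-4)·(2)·(-1) = 8, but T[0,0,0] = 6. The claim is false.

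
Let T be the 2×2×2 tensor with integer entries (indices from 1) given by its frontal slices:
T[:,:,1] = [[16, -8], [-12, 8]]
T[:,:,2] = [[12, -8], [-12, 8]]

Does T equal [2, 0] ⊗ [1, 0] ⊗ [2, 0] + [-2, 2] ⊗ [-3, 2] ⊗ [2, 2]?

Yes

Reconstruct entrywise from the claimed factors. For example, T[2,2,1] = 8 and Σₗ aₗ[2]bₗ[2]cₗ[1] = (0)·(0)·(2) + (2)·(2)·(2) = 8; checking all 8 entries, every one matches. The claim holds.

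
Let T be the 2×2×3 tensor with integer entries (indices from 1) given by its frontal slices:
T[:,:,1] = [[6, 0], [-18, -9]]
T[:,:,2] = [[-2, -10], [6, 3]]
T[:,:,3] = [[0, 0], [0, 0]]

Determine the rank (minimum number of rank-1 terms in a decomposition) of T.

Lower bound: the mode-3 unfolding of T (rows indexed by k, columns by (i,j) = (1,1), (1,2), (2,1), (2,2)) is [[6, 0, -18, -9], [-2, -10, 6, 3], [0, 0, 0, 0]].
There the 2×2 minor on rows k ∈ {1, 2}, columns (i,j) ∈ {(1,1), (1,2)} is det [[6, 0], [-2, -10]] = -60 ≠ 0, so this unfolding has rank ≥ 2; CP rank is at least every unfolding rank, so rank(T) ≥ 2. (Flattening ranks never certify an upper bound on CP rank; for that we must actually write T with 2 rank-1 terms.)
Upper bound — finding two terms. Write S_k = T[:,:,k] for the frontal slices: S₁ = [[6, 0], [-18, -9]], S₂ = [[-2, -10], [6, 3]], S₃ = [[0, 0], [0, 0]].
If T = a₁ ⊗ b₁ ⊗ c₁ + a₂ ⊗ b₂ ⊗ c₂ then each S_k = c₁[k]·a₁b₁ᵀ + c₂[k]·a₂b₂ᵀ. S₁ and S₂ are linearly independent, so a₁b₁ᵀ and a₂b₂ᵀ must span the same plane of matrices: they are the rank-1 matrices of the form x·S₁ + y·S₂.
det(x·S₁ + y·S₂) is −54·x² − 144·xy + 54·y² = (-18)·(x + 3·y)(3·x − y), vanishing at (x:y) = (3:-1) and (1:3).
M₁ = 3·S₁ − S₂ = [[20, 10], [-60, -30]] = 10·[1, -3][2, 1]ᵀ and M₂ = S₁ + 3·S₂ = [[0, -30], [0, 0]] = (-30)·[1, 0][0, 1]ᵀ, so take a₁ = [1, -3], b₁ = [2, 1], a₂ = [1, 0], b₂ = [0, 1].
Each slice is an integer combination of E₁ = a₁b₁ᵀ and E₂ = a₂b₂ᵀ: S₁ = 3·E₁ − 3·E₂, S₂ = −E₁ − 9·E₂, S₃ = 0; reading off coefficients, c₁ = [3, -1, 0] and c₂ = [-3, -9, 0].
Hence T = [1, -3] ⊗ [2, 1] ⊗ [3, -1, 0] + [1, 0] ⊗ [0, 1] ⊗ [-3, -9, 0], so rank(T) ≤ 2.
These bounds meet, so rank(T) = 2.

2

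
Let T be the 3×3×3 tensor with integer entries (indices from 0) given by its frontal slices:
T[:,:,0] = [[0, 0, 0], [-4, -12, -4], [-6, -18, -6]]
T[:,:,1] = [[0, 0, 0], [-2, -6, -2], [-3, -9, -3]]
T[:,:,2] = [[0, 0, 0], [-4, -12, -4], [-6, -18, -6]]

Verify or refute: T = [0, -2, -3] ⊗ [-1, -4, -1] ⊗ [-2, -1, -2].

Reconstruct entry (1,1,0) from the claimed factors: Σₗ aₗ[1]bₗ[1]cₗ[0] = (-2)·(-4)·(-2) = -16, but T[1,1,0] = -12. The claim is false.

No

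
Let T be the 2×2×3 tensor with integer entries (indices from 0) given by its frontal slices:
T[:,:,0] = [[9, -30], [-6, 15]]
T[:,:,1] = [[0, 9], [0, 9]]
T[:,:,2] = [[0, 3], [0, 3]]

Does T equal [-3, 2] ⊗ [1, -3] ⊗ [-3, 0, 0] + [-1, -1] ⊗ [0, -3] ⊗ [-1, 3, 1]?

Reconstruct entrywise from the claimed factors. For example, T[0,0,1] = 0 and Σₗ aₗ[0]bₗ[0]cₗ[1] = (-3)·(1)·(0) + (-1)·(0)·(3) = 0; checking all 12 entries, every one matches. The claim holds.

Yes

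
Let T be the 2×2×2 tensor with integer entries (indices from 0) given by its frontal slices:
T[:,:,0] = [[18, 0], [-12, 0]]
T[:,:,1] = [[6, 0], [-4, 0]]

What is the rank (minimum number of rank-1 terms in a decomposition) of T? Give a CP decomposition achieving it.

Lower bound: T ≠ 0 (e.g. T[0,0,0] = 18), so rank(T) ≥ 1.
Upper bound: if T = a ⊗ b ⊗ c then every fibre of T is a multiple of the corresponding factor, so read the factors off the fibres through the nonzero entry T[0,0,0] = 18.
The mode-1 fibre T[:,0,0] = [18, -12] gives a = [3, -2] (primitive direction); the mode-2 fibre T[0,:,0] = [18, 0] gives b = [1, 0]; then c[k] = T[0,0,k] / (a[0]·b[0]) = [18, 6] / 3 = [6, 2].
Expanding [3, -2] ⊗ [1, 0] ⊗ [6, 2] reproduces all 8 entries of T, so T = [3, -2] ⊗ [1, 0] ⊗ [6, 2] and rank(T) ≤ 1.
These bounds meet, so rank(T) = 1.

rank(T) = 1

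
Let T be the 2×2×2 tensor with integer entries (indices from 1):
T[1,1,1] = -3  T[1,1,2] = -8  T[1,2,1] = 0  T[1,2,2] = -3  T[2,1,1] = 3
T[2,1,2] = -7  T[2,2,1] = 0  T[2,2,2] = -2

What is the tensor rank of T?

Lower bound: the mode-1 unfolding of T (rows indexed by i, columns by (j,k) = (1,1), (1,2), (2,1), (2,2)) is [[-3, -8, 0, -3], [3, -7, 0, -2]].
There the 2×2 minor on rows i ∈ {1, 2}, columns (j,k) ∈ {(1,1), (1,2)} is det [[-3, -8], [3, -7]] = 45 ≠ 0, so this unfolding has rank ≥ 2; CP rank is at least every unfolding rank, so rank(T) ≥ 2. (Unfolding ranks only ever bound the CP rank from below — rank(T) can be strictly larger than all of them — so the matching upper bound has to come from an explicit 2-term decomposition.)
Upper bound — finding two terms. Write S_k = T[:,:,k] for the frontal slices: S₁ = [[-3, 0], [3, 0]], S₂ = [[-8, -3], [-7, -2]].
If T = a₁ ⊗ b₁ ⊗ c₁ + a₂ ⊗ b₂ ⊗ c₂ then each S_k = c₁[k]·a₁b₁ᵀ + c₂[k]·a₂b₂ᵀ. S₁ and S₂ are linearly independent, so a₁b₁ᵀ and a₂b₂ᵀ must span the same plane of matrices: they are the rank-1 matrices of the form x·S₁ + y·S₂.
det(x·S₁ + y·S₂) is 15·xy − 5·y² = 5·(3·x − y)(y), vanishing at (x:y) = (1:3) and (1:0).
M₁ = S₁ + 3·S₂ = [[-27, -9], [-18, -6]] = (-3)·[3, 2][3, 1]ᵀ and M₂ = S₁ = [[-3, 0], [3, 0]] = (-3)·[1, -1][1, 0]ᵀ, so take a₁ = [3, 2], b₁ = [3, 1], a₂ = [1, -1], b₂ = [1, 0].
Each slice is an integer combination of E₁ = a₁b₁ᵀ and E₂ = a₂b₂ᵀ: S₁ = −3·E₂, S₂ = −E₁ + E₂; reading off coefficients, c₁ = [0, -1] and c₂ = [-3, 1].
Hence T = [3, 2] ⊗ [3, 1] ⊗ [0, -1] + [1, -1] ⊗ [1, 0] ⊗ [-3, 1], so rank(T) ≤ 2.
These bounds meet, so rank(T) = 2.

2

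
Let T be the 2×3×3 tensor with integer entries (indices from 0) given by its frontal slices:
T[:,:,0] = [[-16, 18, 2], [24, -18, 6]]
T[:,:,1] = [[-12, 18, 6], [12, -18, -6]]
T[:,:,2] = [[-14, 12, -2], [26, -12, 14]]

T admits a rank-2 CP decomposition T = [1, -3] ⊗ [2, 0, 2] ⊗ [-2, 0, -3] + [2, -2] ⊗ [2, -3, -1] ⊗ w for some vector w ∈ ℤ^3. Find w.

Subtract the known terms from T to get the rank-1 residual R = [2, -2] ⊗ [2, -3, -1] ⊗ w, so R[i,j,k] = a[i]·b[j]·w[k]. Pick indices with nonzero a[0]·b[0] = (2)·(2) = 4. Only the fibre through (0,0,·) is needed: R[0,0,:] = T[0,0,:] − Σₗ aₗ[0]bₗ[0]cₗ = [-16, -12, -14] − (1)·(2)·[-2, 0, -3] = [-12, -12, -8]. Then w[k] = R[0,0,k] / 4 for each k, giving w = [-12, -12, -8] / 4 = [-3, -3, -2].

w = [-3, -3, -2]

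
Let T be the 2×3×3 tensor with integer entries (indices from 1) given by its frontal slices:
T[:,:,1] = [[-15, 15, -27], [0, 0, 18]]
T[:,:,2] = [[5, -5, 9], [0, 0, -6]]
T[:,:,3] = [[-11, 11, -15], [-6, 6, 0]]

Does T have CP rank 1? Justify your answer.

No

The mode-1 unfolding of T (rows indexed by i, columns by (j,k) = (1,1), (1,2), (1,3), (2,1), (2,2), (2,3), (3,1), (3,2), (3,3)) is [[-15, 5, -11, 15, -5, 11, -27, 9, -15], [0, 0, -6, 0, 0, 6, 18, -6, 0]].
There the 2×2 minor on rows i ∈ {1, 2}, columns (j,k) ∈ {(1,1), (1,3)} is det [[-15, -11], [0, -6]] = 90 ≠ 0, so this unfolding has rank ≥ 2; CP rank is at least every unfolding rank, so rank(T) ≥ 2.
In particular rank(T) ≥ 2 > 1, so T is not rank-1.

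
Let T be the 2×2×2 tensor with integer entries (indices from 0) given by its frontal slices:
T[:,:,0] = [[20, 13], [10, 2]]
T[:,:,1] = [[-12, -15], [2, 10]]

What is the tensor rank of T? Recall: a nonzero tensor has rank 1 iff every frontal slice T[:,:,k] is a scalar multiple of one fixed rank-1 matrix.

2

Lower bound: in the mode-2 unfolding of T (rows indexed by j, columns by (i,k)) the 2×2 minor on rows j ∈ {0, 1}, columns (i,k) ∈ {(0,0), (0,1)} is det [[20, -12], [13, -15]] = -144 ≠ 0, so that unfolding has rank ≥ 2 and hence rank(T) ≥ 2 (CP rank is at least every unfolding rank, though it can be larger).
Upper bound: with S_k = T[:,:,k], the two rank-1 terms a₁b₁ᵀ, a₂b₂ᵀ are the rank-1 members of the pencil x·S₀ + y·S₁.
det(x·S₀ + y·S₁) is −90·x² + 300·xy − 90·y² = (-30)·(x − 3·y)(3·x − y), vanishing at (x:y) = (3:1) and (1:3).
M₁ = 3·S₀ + S₁ = [[48, 24], [32, 16]] = 8·[3, 2][2, 1]ᵀ and M₂ = S₀ + 3·S₁ = [[-16, -32], [16, 32]] = (-16)·[1, -1][1, 2]ᵀ, so take a₁ = [3, 2], b₁ = [2, 1], a₂ = [1, -1], b₂ = [1, 2].
Each slice is an integer combination of E₁ = a₁b₁ᵀ and E₂ = a₂b₂ᵀ: S₀ = 3·E₁ + 2·E₂, S₁ = −E₁ − 6·E₂; reading off coefficients, c₁ = [3, -1] and c₂ = [2, -6].
Hence T = [3, 2] ⊗ [2, 1] ⊗ [3, -1] + [1, -1] ⊗ [1, 2] ⊗ [2, -6], so rank(T) ≤ 2.
These bounds meet, so rank(T) = 2.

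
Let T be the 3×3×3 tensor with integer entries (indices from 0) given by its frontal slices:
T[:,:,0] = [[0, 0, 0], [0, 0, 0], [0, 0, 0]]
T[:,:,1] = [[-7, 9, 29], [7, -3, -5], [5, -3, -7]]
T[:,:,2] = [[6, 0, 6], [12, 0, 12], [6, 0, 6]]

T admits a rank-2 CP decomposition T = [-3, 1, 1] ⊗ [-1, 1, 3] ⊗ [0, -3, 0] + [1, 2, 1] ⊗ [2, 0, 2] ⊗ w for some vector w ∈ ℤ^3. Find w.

Subtract the known terms from T to get the rank-1 residual R = [1, 2, 1] ⊗ [2, 0, 2] ⊗ w, so R[i,j,k] = a[i]·b[j]·w[k]. Pick indices with nonzero a[0]·b[0] = (1)·(2) = 2. Only the fibre through (0,0,·) is needed: R[0,0,:] = T[0,0,:] − Σₗ aₗ[0]bₗ[0]cₗ = [0, -7, 6] − (-3)·(-1)·[0, -3, 0] = [0, 2, 6]. Then w[k] = R[0,0,k] / 2 for each k, giving w = [0, 2, 6] / 2 = [0, 1, 3].

w = [0, 1, 3]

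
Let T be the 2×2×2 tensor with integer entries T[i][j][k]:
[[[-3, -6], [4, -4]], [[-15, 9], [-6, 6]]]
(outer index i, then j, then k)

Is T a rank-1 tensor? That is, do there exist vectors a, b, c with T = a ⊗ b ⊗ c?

No

The mode-1 unfolding of T (rows indexed by i, columns by (j,k) = (0,0), (0,1), (1,0), (1,1)) is [[-3, -6, 4, -4], [-15, 9, -6, 6]].
There the 2×2 minor on rows i ∈ {0, 1}, columns (j,k) ∈ {(0,0), (0,1)} is det [[-3, -6], [-15, 9]] = -117 ≠ 0, so this unfolding has rank ≥ 2; CP rank is at least every unfolding rank, so rank(T) ≥ 2.
In particular rank(T) ≥ 2 > 1, so T is not rank-1.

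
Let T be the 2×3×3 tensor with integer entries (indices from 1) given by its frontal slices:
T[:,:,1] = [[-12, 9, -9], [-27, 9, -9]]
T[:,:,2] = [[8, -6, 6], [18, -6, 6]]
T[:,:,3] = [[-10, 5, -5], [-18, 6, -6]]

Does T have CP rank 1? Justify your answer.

The mode-1 unfolding of T (rows indexed by i, columns by (j,k) = (1,1), (1,2), (1,3), (2,1), (2,2), (2,3), (3,1), (3,2), (3,3)) is [[-12, 8, -10, 9, -6, 5, -9, 6, -5], [-27, 18, -18, 9, -6, 6, -9, 6, -6]].
There the 2×2 minor on rows i ∈ {1, 2}, columns (j,k) ∈ {(1,1), (1,3)} is det [[-12, -10], [-27, -18]] = -54 ≠ 0, so this unfolding has rank ≥ 2; CP rank is at least every unfolding rank, so rank(T) ≥ 2.
In particular rank(T) ≥ 2 > 1, so T is not rank-1.

No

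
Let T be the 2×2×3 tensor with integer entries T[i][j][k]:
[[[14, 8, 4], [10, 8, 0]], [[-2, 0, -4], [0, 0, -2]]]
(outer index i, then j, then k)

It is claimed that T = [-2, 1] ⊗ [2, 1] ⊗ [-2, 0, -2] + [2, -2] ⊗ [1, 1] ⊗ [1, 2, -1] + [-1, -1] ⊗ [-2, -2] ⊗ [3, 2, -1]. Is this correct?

No

Reconstruct entry (0,0,0) from the claimed factors: Σₗ aₗ[0]bₗ[0]cₗ[0] = (-2)·(2)·(-2) + (2)·(1)·(1) + (-1)·(-2)·(3) = 16, but T[0,0,0] = 14. The claim is false.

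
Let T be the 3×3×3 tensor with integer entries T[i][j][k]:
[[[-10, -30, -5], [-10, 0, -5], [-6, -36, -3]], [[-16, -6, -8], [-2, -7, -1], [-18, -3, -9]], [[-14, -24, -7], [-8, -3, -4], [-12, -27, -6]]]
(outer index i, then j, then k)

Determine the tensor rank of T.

Lower bound: the mode-1 unfolding of T (rows indexed by i, columns by (j,k) = (0,0), (0,1), (0,2), (1,0), (1,1), (1,2), (2,0), (2,1), (2,2)) is [[-10, -30, -5, -10, 0, -5, -6, -36, -3], [-16, -6, -8, -2, -7, -1, -18, -3, -9], [-14, -24, -7, -8, -3, -4, -12, -27, -6]].
There the 2×2 minor on rows i ∈ {0, 1}, columns (j,k) ∈ {(0,0), (0,1)} is det [[-10, -30], [-16, -6]] = -420 ≠ 0, so this unfolding has rank ≥ 2; CP rank is at least every unfolding rank, so rank(T) ≥ 2. (This is only a lower bound: in general the CP rank may exceed every unfolding rank, so we still need to exhibit 2 rank-1 terms summing to T.)
Upper bound — finding two terms. Write S_k = T[:,:,k] for the frontal slices: S₀ = [[-10, -10, -6], [-16, -2, -18], [-14, -8, -12]], S₁ = [[-30, 0, -36], [-6, -7, -3], [-24, -3, -27]], S₂ = [[-5, -5, -3], [-8, -1, -9], [-7, -4, -6]].
If T = a₁ (x) b₁ (x) c₁ + a₂ (x) b₂ (x) c₂ then each S_k = c₁[k]·a₁b₁ᵀ + c₂[k]·a₂b₂ᵀ. S₀ and S₁ are linearly independent, so a₁b₁ᵀ and a₂b₂ᵀ must span the same plane of matrices: they are the rank-1 matrices of the form x·S₀ + y·S₁.
The 2×2 minor of x·S₀ + y·S₁ on rows {0,1}, columns {0,1} is −140·x² + 70·xy + 210·y² = (-70)·(2·x − 3·y)(x + y), vanishing at (x:y) = (3:2) and (1:-1).
M₁ = 3·S₀ + 2·S₁ = [[-90, -30, -90], [-60, -20, -60], [-90, -30, -90]] = (-10)·(3, 2, 3)(3, 1, 3)ᵀ and M₂ = S₀ − S₁ = [[20, -10, 30], [-10, 5, -15], [10, -5, 15]] = 5·(2, -1, 1)(2, -1, 3)ᵀ, so take a₁ = (3, 2, 3), b₁ = (3, 1, 3), a₂ = (2, -1, 1), b₂ = (2, -1, 3).
Each slice is an integer combination of E₁ = a₁b₁ᵀ and E₂ = a₂b₂ᵀ: S₀ = −2·E₁ + 2·E₂, S₁ = −2·E₁ − 3·E₂, S₂ = −E₁ + E₂; reading off coefficients, c₁ = (-2, -2, -1) and c₂ = (2, -3, 1).
Hence T = (3, 2, 3) (x) (3, 1, 3) (x) (-2, -2, -1) + (2, -1, 1) (x) (2, -1, 3) (x) (2, -3, 1), so rank(T) ≤ 2.
These bounds meet, so rank(T) = 2.

2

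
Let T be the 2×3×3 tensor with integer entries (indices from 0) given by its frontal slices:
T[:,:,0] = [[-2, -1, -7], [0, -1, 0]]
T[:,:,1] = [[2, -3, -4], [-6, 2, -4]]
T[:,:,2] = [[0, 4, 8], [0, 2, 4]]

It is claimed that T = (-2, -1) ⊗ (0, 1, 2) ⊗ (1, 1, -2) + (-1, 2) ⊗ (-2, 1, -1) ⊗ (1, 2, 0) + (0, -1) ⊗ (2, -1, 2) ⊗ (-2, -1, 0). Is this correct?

Reconstruct entry (0,0,0) from the claimed factors: Σₗ aₗ[0]bₗ[0]cₗ[0] = (-2)·(0)·(1) + (-1)·(-2)·(1) + (0)·(2)·(-2) = 2, but T[0,0,0] = -2. The claim is false.

No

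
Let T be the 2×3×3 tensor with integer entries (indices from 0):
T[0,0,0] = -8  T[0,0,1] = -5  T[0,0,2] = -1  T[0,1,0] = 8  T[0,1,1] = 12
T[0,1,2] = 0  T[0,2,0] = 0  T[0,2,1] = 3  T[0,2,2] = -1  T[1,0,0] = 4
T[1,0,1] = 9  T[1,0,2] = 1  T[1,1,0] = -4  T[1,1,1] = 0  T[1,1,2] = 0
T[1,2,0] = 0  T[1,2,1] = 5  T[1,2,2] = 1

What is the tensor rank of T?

3

Lower bound: the mode-2 unfolding of T (rows indexed by j, columns by (i,k) = (0,0), (0,1), (0,2), (1,0), (1,1), (1,2)) is [[-8, -5, -1, 4, 9, 1], [8, 12, 0, -4, 0, 0], [0, 3, -1, 0, 5, 1]].
There the 3×3 minor on rows j ∈ {0, 1, 2}, columns (i,k) ∈ {(0,0), (0,1), (0,2)} is det [[-8, -5, -1], [8, 12, 0], [0, 3, -1]] = 32 ≠ 0, so this unfolding has rank ≥ 3; CP rank is at least every unfolding rank, so rank(T) ≥ 3. (Flattening ranks never certify an upper bound on CP rank; for that we must actually write T with 3 rank-1 terms.)
Upper bound: T is a sum of 3 rank-1 terms, T = [1, -1] ⊗ [1, 0, 1] ⊗ [0, -1, -1] + [1, 1] ⊗ [1, 1, 1] ⊗ [0, 4, 0] + [2, -1] ⊗ [1, -1, 0] ⊗ [-4, -4, 0] (one valid choice — decompositions are not unique — normalised so each a, b is primitive with positive first nonzero entry; check it by expanding all entries), so rank(T) ≤ 3.
These bounds meet, so rank(T) = 3.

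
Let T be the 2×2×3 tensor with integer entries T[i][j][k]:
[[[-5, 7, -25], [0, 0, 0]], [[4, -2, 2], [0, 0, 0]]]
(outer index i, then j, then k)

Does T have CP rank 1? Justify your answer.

The mode-1 unfolding of T (rows indexed by i, columns by (j,k) = (0,0), (0,1), (0,2), (1,0), (1,1), (1,2)) is [[-5, 7, -25, 0, 0, 0], [4, -2, 2, 0, 0, 0]].
There the 2×2 minor on rows i ∈ {0, 1}, columns (j,k) ∈ {(0,0), (0,1)} is det [[-5, 7], [4, -2]] = -18 ≠ 0, so this unfolding has rank ≥ 2; CP rank is at least every unfolding rank, so rank(T) ≥ 2.
In particular rank(T) ≥ 2 > 1, so T is not rank-1.

No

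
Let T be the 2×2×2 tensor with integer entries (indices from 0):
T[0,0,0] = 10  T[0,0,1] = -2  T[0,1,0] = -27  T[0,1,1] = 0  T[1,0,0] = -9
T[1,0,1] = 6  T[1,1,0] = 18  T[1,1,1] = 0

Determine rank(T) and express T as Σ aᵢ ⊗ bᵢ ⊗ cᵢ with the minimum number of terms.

Lower bound: the mode-3 unfolding of T (rows indexed by k, columns by (i,j) = (0,0), (0,1), (1,0), (1,1)) is [[10, -27, -9, 18], [-2, 0, 6, 0]].
There the 2×2 minor on rows k ∈ {0, 1}, columns (i,j) ∈ {(0,0), (0,1)} is det [[10, -27], [-2, 0]] = -54 ≠ 0, so this unfolding has rank ≥ 2; CP rank is at least every unfolding rank, so rank(T) ≥ 2. (Flattening ranks never certify an upper bound on CP rank; for that we must actually write T with 2 rank-1 terms.)
Upper bound — finding two terms. Write S_k = T[:,:,k] for the frontal slices: S₀ = [[10, -27], [-9, 18]], S₁ = [[-2, 0], [6, 0]].
If T = a₁ ⊗ b₁ ⊗ c₁ + a₂ ⊗ b₂ ⊗ c₂ then each S_k = c₁[k]·a₁b₁ᵀ + c₂[k]·a₂b₂ᵀ. S₀ and S₁ are linearly independent, so a₁b₁ᵀ and a₂b₂ᵀ must span the same plane of matrices: they are the rank-1 matrices of the form x·S₀ + y·S₁.
det(x·S₀ + y·S₁) is −63·x² + 126·xy = (-63)·(x − 2·y)(x), vanishing at (x:y) = (2:1) and (0:1).
M₁ = 2·S₀ + S₁ = [[18, -54], [-12, 36]] = 6·[3, -2][1, -3]ᵀ and M₂ = S₁ = [[-2, 0], [6, 0]] = (-2)·[1, -3][1, 0]ᵀ, so take a₁ = [3, -2], b₁ = [1, -3], a₂ = [1, -3], b₂ = [1, 0].
Each slice is an integer combination of E₁ = a₁b₁ᵀ and E₂ = a₂b₂ᵀ: S₀ = 3·E₁ + E₂, S₁ = −2·E₂; reading off coefficients, c₁ = [3, 0] and c₂ = [1, -2].
Hence T = [3, -2] ⊗ [1, -3] ⊗ [3, 0] + [1, -3] ⊗ [1, 0] ⊗ [1, -2], so rank(T) ≤ 2.
These bounds meet, so rank(T) = 2.
Check entry T[1,0,0] = -9: (-2)·(1)·(3) + (-3)·(1)·(1) = -9.

rank(T) = 2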